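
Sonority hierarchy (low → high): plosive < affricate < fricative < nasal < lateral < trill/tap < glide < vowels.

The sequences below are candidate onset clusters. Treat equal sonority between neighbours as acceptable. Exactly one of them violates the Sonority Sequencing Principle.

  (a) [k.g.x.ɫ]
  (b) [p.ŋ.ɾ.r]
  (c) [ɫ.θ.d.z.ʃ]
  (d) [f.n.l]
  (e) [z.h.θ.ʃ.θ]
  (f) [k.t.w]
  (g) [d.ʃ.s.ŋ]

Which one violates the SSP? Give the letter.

c

(a) 1-1-3-5 → obeys
(b) 1-4-6-6 → obeys
(c) 5-3-1-3-3 → violates
(d) 3-4-5 → obeys
(e) 3-3-3-3-3 → obeys
(f) 1-1-7 → obeys
(g) 1-3-3-4 → obeys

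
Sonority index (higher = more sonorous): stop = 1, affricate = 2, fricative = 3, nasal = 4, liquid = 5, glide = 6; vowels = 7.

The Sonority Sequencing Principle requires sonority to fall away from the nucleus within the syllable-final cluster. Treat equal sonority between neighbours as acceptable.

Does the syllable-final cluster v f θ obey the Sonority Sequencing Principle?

/v/ is a fricative (sonority 3).
/f/ is a fricative (sonority 3).
/θ/ is a fricative (sonority 3).
The profile 3-3-3 is non-increasing (plateaus allowed), so the syllable-final cluster satisfies the SSP.

yes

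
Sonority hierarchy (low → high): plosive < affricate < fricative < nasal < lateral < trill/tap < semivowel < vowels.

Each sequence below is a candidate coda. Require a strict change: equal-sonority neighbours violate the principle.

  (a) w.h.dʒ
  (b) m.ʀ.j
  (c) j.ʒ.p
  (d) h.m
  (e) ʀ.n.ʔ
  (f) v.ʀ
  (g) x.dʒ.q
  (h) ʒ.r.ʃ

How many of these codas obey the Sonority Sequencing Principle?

(a) w.h.dʒ: profile 7-3-2 — obeys.
(b) m.ʀ.j: profile 4-6-7 — violates.
(c) j.ʒ.p: profile 7-3-1 — obeys.
(d) h.m: profile 3-4 — violates.
(e) ʀ.n.ʔ: profile 6-4-1 — obeys.
(f) v.ʀ: profile 3-6 — violates.
(g) x.dʒ.q: profile 3-2-1 — obeys.
(h) ʒ.r.ʃ: profile 3-6-3 — violates.

4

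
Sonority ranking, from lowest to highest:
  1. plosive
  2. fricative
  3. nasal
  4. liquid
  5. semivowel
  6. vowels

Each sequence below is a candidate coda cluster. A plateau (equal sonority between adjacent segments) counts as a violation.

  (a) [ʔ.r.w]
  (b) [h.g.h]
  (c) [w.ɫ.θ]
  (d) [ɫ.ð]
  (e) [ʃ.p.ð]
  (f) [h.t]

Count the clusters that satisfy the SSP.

3

(a) [ʔ.r.w]: profile 1-4-5 — violates.
(b) [h.g.h]: profile 2-1-2 — violates.
(c) [w.ɫ.θ]: profile 5-4-2 — obeys.
(d) [ɫ.ð]: profile 4-2 — obeys.
(e) [ʃ.p.ð]: profile 2-1-2 — violates.
(f) [h.t]: profile 2-1 — obeys.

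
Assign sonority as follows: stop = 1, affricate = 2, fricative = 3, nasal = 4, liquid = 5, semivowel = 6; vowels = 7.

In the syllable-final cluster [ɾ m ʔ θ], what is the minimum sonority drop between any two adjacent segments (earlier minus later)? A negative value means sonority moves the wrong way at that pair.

/ɾ/ — liquid, sonority 5.
/m/ — nasal, sonority 4.
/ʔ/ — stop, sonority 1.
/θ/ — fricative, sonority 3.
/ɾ/→/m/: change +1.
/m/→/ʔ/: change +3.
/ʔ/→/θ/: change -2.
Minimum = -2.

-2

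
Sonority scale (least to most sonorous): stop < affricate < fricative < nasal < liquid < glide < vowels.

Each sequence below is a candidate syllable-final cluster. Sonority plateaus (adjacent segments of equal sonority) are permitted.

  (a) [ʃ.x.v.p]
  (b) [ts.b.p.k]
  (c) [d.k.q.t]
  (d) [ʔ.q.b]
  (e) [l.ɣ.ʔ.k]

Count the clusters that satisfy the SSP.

(a) [ʃ.x.v.p]: profile 3-3-3-1 — obeys.
(b) [ts.b.p.k]: profile 2-1-1-1 — obeys.
(c) [d.k.q.t]: profile 1-1-1-1 — obeys.
(d) [ʔ.q.b]: profile 1-1-1 — obeys.
(e) [l.ɣ.ʔ.k]: profile 5-3-1-1 — obeys.

5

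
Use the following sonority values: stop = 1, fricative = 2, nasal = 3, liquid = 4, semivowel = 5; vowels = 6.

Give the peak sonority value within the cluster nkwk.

/n/: nasal = 3.
/k/: stop = 1.
/w/: semivowel = 5.
/k/: stop = 1.
The maximum is 5.

5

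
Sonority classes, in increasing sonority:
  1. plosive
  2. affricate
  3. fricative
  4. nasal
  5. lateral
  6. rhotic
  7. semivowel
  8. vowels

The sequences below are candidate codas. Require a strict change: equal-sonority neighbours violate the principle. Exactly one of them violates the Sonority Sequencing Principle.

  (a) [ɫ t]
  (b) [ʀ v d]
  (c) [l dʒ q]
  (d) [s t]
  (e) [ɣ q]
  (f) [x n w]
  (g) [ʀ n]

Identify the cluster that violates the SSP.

(a) [ɫ t]: profile 5-1 — obeys.
(b) [ʀ v d]: profile 6-3-1 — obeys.
(c) [l dʒ q]: profile 5-2-1 — obeys.
(d) [s t]: profile 3-1 — obeys.
(e) [ɣ q]: profile 3-1 — obeys.
(f) [x n w]: profile 3-4-7 — violates.
(g) [ʀ n]: profile 6-4 — obeys.

f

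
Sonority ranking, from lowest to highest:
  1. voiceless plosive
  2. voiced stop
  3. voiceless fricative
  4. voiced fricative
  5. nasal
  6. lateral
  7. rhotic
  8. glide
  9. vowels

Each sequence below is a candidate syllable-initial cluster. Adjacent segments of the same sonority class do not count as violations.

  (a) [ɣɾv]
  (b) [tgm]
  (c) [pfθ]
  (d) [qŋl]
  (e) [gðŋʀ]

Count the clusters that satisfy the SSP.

4

(a) 4-7-4 → violates
(b) 1-2-5 → obeys
(c) 1-3-3 → obeys
(d) 1-5-6 → obeys
(e) 2-4-5-7 → obeys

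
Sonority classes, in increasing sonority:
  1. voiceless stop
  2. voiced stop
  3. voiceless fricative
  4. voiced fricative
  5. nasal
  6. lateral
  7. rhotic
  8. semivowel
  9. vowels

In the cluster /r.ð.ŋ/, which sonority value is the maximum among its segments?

7

/r/: rhotic = 7.
/ð/: voiced fricative = 4.
/ŋ/: nasal = 5.
The maximum is 7.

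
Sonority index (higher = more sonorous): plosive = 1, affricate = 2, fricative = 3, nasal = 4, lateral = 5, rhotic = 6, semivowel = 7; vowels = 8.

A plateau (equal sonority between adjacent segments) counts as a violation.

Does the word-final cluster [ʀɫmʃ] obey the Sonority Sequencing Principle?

/ʀ/: rhotic = 6.
/ɫ/: lateral = 5.
/m/: nasal = 4.
/ʃ/: fricative = 3.
The profile 6-5-4-3 strictly falls, so the word-final cluster satisfies the SSP.

yes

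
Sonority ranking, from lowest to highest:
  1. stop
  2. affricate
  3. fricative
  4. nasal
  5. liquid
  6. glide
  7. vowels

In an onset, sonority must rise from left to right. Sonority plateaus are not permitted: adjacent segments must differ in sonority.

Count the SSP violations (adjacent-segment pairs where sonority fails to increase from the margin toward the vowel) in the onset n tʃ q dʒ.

/n/ — nasal, sonority 4.
/tʃ/ — affricate, sonority 2.
/q/ — stop, sonority 1.
/dʒ/ — affricate, sonority 2.
/n/→/tʃ/: 4→2 (does not rise) — violation.
/tʃ/→/q/: 2→1 (does not rise) — violation.
/q/→/dʒ/: 1→2 (rises) — ok.

2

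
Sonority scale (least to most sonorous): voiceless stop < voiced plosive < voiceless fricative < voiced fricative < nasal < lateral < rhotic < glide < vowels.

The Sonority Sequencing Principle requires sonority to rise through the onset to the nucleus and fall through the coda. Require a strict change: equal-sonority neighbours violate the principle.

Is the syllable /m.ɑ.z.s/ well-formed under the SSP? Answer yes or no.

Onset: /m/ is a nasal (sonority 5); then the nucleus /ɑ/ (sonority 9).
Onset profile 5-9 — rises to the nucleus.
Coda: /z/ is a voiced fricative (sonority 4), /s/ is a voiceless fricative (sonority 3).
Coda profile 9-4-3 — falls from the nucleus.

yes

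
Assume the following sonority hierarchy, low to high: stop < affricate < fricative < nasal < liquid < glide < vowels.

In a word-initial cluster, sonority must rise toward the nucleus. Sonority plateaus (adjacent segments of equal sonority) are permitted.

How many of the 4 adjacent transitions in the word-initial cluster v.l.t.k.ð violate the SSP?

1

/v/ — fricative, sonority 3.
/l/ — liquid, sonority 5.
/t/ — stop, sonority 1.
/k/ — stop, sonority 1.
/ð/ — fricative, sonority 3.
/v/→/l/: 3→5 (rises) — ok.
/l/→/t/: 5→1 (does not rise) — violation.
/t/→/k/: 1→1 (plateau, allowed) — ok.
/k/→/ð/: 1→3 (rises) — ok.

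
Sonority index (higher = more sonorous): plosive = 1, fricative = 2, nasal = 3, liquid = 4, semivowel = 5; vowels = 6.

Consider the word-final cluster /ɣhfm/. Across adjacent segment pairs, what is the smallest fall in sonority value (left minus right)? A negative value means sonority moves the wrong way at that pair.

-1

/ɣ/: fricative = 2.
/h/: fricative = 2.
/f/: fricative = 2.
/m/: nasal = 3.
/ɣ/→/h/: change +0.
/h/→/f/: change +0.
/f/→/m/: change -1.
Minimum = -1.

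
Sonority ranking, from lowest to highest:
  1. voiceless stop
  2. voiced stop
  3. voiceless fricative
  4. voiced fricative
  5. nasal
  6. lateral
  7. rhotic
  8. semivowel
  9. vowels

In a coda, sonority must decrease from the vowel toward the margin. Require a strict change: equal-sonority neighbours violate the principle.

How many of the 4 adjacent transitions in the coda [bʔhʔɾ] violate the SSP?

/b/ is a voiced stop (sonority 2).
/ʔ/ is a voiceless stop (sonority 1).
/h/ is a voiceless fricative (sonority 3).
/ʔ/ is a voiceless stop (sonority 1).
/ɾ/ is a rhotic (sonority 7).
/b/→/ʔ/: 2→1 (falls) — ok.
/ʔ/→/h/: 1→3 (does not fall) — violation.
/h/→/ʔ/: 3→1 (falls) — ok.
/ʔ/→/ɾ/: 1→7 (does not fall) — violation.

2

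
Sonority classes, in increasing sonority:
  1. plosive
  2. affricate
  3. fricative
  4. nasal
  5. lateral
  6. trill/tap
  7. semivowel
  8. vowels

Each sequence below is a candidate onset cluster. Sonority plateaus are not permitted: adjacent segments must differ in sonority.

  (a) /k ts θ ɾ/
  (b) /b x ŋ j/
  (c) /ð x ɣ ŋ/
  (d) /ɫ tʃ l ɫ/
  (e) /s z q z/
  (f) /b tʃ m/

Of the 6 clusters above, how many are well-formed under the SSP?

(a) /k ts θ ɾ/: profile 1-2-3-6 — obeys.
(b) /b x ŋ j/: profile 1-3-4-7 — obeys.
(c) /ð x ɣ ŋ/: profile 3-3-3-4 — violates.
(d) /ɫ tʃ l ɫ/: profile 5-2-5-5 — violates.
(e) /s z q z/: profile 3-3-1-3 — violates.
(f) /b tʃ m/: profile 1-2-4 — obeys.

3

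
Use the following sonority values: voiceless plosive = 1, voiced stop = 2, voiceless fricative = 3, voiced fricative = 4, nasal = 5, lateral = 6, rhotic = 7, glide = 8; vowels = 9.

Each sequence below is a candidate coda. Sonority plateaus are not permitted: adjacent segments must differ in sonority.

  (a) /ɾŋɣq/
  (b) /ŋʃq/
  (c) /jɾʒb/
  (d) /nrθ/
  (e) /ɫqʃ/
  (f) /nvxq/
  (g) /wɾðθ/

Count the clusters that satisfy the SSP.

(a) sonority 7-5-4-1: well-formed.
(b) sonority 5-3-1: well-formed.
(c) sonority 8-7-4-2: well-formed.
(d) sonority 5-7-3: ill-formed.
(e) sonority 6-1-3: ill-formed.
(f) sonority 5-4-3-1: well-formed.
(g) sonority 8-7-4-3: well-formed.

5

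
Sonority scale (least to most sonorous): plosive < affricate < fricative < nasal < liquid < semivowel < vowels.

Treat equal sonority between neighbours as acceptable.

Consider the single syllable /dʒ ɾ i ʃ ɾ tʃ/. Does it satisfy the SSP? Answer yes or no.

Onset: /dʒ/ is an affricate (sonority 2), /ɾ/ is a liquid (sonority 5); then the nucleus /i/ (sonority 7).
Onset profile 2-5-7 — rises to the nucleus.
Coda: /ʃ/ is a fricative (sonority 3), /ɾ/ is a liquid (sonority 5), /tʃ/ is an affricate (sonority 2).
Coda profile 7-3-5-2 — does not fall throughout.

no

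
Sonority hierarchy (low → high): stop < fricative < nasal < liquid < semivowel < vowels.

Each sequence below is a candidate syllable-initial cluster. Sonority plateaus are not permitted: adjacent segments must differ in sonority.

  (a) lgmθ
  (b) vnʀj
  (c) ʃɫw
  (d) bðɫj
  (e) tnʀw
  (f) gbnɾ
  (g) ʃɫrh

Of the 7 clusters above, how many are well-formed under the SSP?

4

(a) 4-1-3-2 → violates
(b) 2-3-4-5 → obeys
(c) 2-4-5 → obeys
(d) 1-2-4-5 → obeys
(e) 1-3-4-5 → obeys
(f) 1-1-3-4 → violates
(g) 2-4-4-2 → violates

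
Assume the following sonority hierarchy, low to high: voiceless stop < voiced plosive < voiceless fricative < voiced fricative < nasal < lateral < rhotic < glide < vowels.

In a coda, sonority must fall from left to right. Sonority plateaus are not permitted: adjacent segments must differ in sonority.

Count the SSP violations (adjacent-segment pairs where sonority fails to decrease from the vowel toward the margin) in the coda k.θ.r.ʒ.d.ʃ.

3

/k/ is a voiceless stop (sonority 1).
/θ/ is a voiceless fricative (sonority 3).
/r/ is a rhotic (sonority 7).
/ʒ/ is a voiced fricative (sonority 4).
/d/ is a voiced plosive (sonority 2).
/ʃ/ is a voiceless fricative (sonority 3).
/k/→/θ/: 1→3 (does not fall) — violation.
/θ/→/r/: 3→7 (does not fall) — violation.
/r/→/ʒ/: 7→4 (falls) — ok.
/ʒ/→/d/: 4→2 (falls) — ok.
/d/→/ʃ/: 2→3 (does not fall) — violation.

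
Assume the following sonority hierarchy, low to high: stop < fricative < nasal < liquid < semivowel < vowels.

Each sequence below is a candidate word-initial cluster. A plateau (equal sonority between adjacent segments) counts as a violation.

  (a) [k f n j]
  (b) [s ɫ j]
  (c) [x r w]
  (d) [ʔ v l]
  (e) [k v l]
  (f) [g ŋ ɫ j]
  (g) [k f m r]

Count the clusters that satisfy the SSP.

(a) 1-2-3-5 → obeys
(b) 2-4-5 → obeys
(c) 2-4-5 → obeys
(d) 1-2-4 → obeys
(e) 1-2-4 → obeys
(f) 1-3-4-5 → obeys
(g) 1-2-3-4 → obeys

7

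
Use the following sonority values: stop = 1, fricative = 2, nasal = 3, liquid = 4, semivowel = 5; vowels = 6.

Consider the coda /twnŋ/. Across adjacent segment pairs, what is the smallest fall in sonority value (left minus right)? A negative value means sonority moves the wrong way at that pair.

/t/ — stop, sonority 1.
/w/ — semivowel, sonority 5.
/n/ — nasal, sonority 3.
/ŋ/ — nasal, sonority 3.
/t/→/w/: change -4.
/w/→/n/: change +2.
/n/→/ŋ/: change +0.
Minimum = -4.

-4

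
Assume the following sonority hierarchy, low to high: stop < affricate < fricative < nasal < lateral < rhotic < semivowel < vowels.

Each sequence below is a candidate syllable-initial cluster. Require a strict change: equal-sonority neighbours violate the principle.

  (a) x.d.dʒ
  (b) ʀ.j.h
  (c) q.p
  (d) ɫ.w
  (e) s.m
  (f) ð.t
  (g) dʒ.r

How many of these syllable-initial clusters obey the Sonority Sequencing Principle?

(a) sonority 3-1-2: ill-formed.
(b) sonority 6-7-3: ill-formed.
(c) sonority 1-1: ill-formed.
(d) sonority 5-7: well-formed.
(e) sonority 3-4: well-formed.
(f) sonority 3-1: ill-formed.
(g) sonority 2-6: well-formed.

3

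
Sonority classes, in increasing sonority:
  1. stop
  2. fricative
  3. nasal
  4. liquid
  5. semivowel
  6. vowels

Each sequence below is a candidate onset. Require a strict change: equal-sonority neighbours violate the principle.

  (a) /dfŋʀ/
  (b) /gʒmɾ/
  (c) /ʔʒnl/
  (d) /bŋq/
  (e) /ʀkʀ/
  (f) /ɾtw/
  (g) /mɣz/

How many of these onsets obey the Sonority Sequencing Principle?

3

(a) /dfŋʀ/: profile 1-2-3-4 — obeys.
(b) /gʒmɾ/: profile 1-2-3-4 — obeys.
(c) /ʔʒnl/: profile 1-2-3-4 — obeys.
(d) /bŋq/: profile 1-3-1 — violates.
(e) /ʀkʀ/: profile 4-1-4 — violates.
(f) /ɾtw/: profile 4-1-5 — violates.
(g) /mɣz/: profile 3-2-2 — violates.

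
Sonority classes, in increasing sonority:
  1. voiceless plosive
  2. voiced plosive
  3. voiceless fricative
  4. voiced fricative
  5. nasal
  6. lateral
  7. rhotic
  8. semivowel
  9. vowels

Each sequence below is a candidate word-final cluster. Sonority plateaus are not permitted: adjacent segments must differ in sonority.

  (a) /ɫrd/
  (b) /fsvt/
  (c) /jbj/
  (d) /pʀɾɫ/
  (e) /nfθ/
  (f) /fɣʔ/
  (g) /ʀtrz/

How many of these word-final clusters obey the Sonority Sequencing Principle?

0

(a) 6-7-2 → violates
(b) 3-3-4-1 → violates
(c) 8-2-8 → violates
(d) 1-7-7-6 → violates
(e) 5-3-3 → violates
(f) 3-4-1 → violates
(g) 7-1-7-4 → violates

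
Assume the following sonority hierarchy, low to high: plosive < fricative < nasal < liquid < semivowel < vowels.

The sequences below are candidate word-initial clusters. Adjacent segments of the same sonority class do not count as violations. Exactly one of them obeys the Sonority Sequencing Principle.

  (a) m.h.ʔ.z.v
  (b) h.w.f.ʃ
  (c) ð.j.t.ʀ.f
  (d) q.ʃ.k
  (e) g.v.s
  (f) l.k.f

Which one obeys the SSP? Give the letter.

(a) m.h.ʔ.z.v: profile 3-2-1-2-2 — violates.
(b) h.w.f.ʃ: profile 2-5-2-2 — violates.
(c) ð.j.t.ʀ.f: profile 2-5-1-4-2 — violates.
(d) q.ʃ.k: profile 1-2-1 — violates.
(e) g.v.s: profile 1-2-2 — obeys.
(f) l.k.f: profile 4-1-2 — violates.

e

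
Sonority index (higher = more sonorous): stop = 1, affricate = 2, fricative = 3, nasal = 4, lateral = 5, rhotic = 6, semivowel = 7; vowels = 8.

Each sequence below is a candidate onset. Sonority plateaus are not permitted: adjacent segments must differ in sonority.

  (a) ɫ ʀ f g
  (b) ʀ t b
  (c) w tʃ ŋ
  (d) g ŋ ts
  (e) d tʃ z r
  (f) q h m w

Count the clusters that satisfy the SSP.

2

(a) sonority 5-6-3-1: ill-formed.
(b) sonority 6-1-1: ill-formed.
(c) sonority 7-2-4: ill-formed.
(d) sonority 1-4-2: ill-formed.
(e) sonority 1-2-3-6: well-formed.
(f) sonority 1-3-4-7: well-formed.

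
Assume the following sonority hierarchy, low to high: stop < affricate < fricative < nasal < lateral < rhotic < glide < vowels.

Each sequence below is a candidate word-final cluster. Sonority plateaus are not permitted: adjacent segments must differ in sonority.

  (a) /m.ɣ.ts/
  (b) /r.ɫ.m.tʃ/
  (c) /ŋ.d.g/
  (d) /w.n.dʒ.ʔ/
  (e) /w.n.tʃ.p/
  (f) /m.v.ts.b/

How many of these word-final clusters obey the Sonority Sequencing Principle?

(a) sonority 4-3-2: well-formed.
(b) sonority 6-5-4-2: well-formed.
(c) sonority 4-1-1: ill-formed.
(d) sonority 7-4-2-1: well-formed.
(e) sonority 7-4-2-1: well-formed.
(f) sonority 4-3-2-1: well-formed.

5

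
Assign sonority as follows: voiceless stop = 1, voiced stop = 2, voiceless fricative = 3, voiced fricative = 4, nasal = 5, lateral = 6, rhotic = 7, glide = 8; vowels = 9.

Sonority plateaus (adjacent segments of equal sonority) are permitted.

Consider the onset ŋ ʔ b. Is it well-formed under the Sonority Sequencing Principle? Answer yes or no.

no

/ŋ/ — nasal, sonority 5.
/ʔ/ — voiceless stop, sonority 1.
/b/ — voiced stop, sonority 2.
The profile is 5-1-2. Between /ŋ/ (5) and /ʔ/ (1) sonority does not rise, so the cluster violates the SSP.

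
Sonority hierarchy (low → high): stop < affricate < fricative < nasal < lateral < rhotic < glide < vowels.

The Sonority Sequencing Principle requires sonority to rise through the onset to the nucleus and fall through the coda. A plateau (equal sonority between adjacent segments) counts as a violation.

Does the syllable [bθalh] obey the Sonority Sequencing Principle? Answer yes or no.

Onset: /b/ is a stop (sonority 1), /θ/ is a fricative (sonority 3); then the nucleus /a/ (sonority 8).
Onset profile 1-3-8 — rises to the nucleus.
Coda: /l/ is a lateral (sonority 5), /h/ is a fricative (sonority 3).
Coda profile 8-5-3 — falls from the nucleus.

yes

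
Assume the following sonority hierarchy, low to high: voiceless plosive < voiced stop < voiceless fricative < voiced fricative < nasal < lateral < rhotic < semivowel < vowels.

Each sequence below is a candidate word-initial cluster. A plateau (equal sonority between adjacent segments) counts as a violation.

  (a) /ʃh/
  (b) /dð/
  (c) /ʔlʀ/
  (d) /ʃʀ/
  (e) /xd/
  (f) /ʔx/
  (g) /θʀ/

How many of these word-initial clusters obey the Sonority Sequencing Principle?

5

(a) 3-3 → violates
(b) 2-4 → obeys
(c) 1-6-7 → obeys
(d) 3-7 → obeys
(e) 3-2 → violates
(f) 1-3 → obeys
(g) 3-7 → obeys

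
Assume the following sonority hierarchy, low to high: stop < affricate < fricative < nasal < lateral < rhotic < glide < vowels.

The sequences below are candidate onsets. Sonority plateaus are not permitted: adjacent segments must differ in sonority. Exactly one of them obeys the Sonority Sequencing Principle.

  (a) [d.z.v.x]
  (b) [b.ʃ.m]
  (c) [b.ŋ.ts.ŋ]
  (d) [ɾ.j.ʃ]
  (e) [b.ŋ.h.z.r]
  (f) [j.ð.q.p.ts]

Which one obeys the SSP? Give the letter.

b

(a) sonority 1-3-3-3: ill-formed.
(b) sonority 1-3-4: well-formed.
(c) sonority 1-4-2-4: ill-formed.
(d) sonority 6-7-3: ill-formed.
(e) sonority 1-4-3-3-6: ill-formed.
(f) sonority 7-3-1-1-2: ill-formed.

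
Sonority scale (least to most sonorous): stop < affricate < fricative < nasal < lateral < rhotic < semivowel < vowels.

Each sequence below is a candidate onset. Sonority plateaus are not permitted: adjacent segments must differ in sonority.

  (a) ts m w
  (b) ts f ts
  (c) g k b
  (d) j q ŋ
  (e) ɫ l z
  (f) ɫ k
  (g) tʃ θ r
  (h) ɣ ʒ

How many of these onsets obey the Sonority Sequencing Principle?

(a) 2-4-7 → obeys
(b) 2-3-2 → violates
(c) 1-1-1 → violates
(d) 7-1-4 → violates
(e) 5-5-3 → violates
(f) 5-1 → violates
(g) 2-3-6 → obeys
(h) 3-3 → violates

2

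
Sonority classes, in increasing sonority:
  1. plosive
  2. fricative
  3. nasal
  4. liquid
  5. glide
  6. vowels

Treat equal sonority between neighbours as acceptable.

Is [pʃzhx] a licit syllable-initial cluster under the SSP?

yes

/p/: plosive = 1.
/ʃ/: fricative = 2.
/z/: fricative = 2.
/h/: fricative = 2.
/x/: fricative = 2.
The profile 1-2-2-2-2 is non-decreasing (plateaus allowed), so the syllable-initial cluster satisfies the SSP.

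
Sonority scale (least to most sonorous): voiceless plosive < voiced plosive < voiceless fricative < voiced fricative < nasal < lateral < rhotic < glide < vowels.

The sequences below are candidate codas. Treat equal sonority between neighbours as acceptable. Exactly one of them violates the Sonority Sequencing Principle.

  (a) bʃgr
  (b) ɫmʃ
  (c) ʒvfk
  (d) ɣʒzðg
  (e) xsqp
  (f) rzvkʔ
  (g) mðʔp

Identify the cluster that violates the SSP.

(a) sonority 2-3-2-7: ill-formed.
(b) sonority 6-5-3: well-formed.
(c) sonority 4-4-3-1: well-formed.
(d) sonority 4-4-4-4-2: well-formed.
(e) sonority 3-3-1-1: well-formed.
(f) sonority 7-4-4-1-1: well-formed.
(g) sonority 5-4-1-1: well-formed.

a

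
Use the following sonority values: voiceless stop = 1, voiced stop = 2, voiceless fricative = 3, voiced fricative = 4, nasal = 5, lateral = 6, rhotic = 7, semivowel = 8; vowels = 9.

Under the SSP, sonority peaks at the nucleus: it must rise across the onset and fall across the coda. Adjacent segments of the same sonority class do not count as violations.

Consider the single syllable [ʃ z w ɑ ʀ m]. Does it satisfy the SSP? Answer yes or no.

Onset: /ʃ/ is a voiceless fricative (sonority 3), /z/ is a voiced fricative (sonority 4), /w/ is a semivowel (sonority 8); then the nucleus /ɑ/ (sonority 9).
Onset profile 3-4-8-9 — rises to the nucleus.
Coda: /ʀ/ is a rhotic (sonority 7), /m/ is a nasal (sonority 5).
Coda profile 9-7-5 — falls from the nucleus.

yes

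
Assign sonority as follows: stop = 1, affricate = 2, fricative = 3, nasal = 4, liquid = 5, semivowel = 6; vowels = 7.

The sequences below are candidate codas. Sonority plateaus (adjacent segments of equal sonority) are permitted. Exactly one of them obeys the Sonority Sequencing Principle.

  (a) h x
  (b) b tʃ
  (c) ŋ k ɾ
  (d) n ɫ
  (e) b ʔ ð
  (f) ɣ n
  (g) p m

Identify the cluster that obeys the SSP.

(a) h x: profile 3-3 — obeys.
(b) b tʃ: profile 1-2 — violates.
(c) ŋ k ɾ: profile 4-1-5 — violates.
(d) n ɫ: profile 4-5 — violates.
(e) b ʔ ð: profile 1-1-3 — violates.
(f) ɣ n: profile 3-4 — violates.
(g) p m: profile 1-4 — violates.

a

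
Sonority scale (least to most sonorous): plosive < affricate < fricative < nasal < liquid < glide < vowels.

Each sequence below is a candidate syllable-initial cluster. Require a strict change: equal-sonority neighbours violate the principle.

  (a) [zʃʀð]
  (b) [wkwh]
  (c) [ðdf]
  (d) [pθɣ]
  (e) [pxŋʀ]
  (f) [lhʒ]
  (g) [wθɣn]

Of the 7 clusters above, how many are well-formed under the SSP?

(a) 3-3-5-3 → violates
(b) 6-1-6-3 → violates
(c) 3-1-3 → violates
(d) 1-3-3 → violates
(e) 1-3-4-5 → obeys
(f) 5-3-3 → violates
(g) 6-3-3-4 → violates

1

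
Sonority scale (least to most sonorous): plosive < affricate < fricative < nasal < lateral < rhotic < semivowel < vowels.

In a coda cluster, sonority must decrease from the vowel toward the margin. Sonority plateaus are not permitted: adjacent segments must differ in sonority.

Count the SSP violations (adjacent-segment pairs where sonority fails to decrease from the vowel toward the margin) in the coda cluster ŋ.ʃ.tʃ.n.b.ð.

2

/ŋ/ — nasal, sonority 4.
/ʃ/ — fricative, sonority 3.
/tʃ/ — affricate, sonority 2.
/n/ — nasal, sonority 4.
/b/ — plosive, sonority 1.
/ð/ — fricative, sonority 3.
/ŋ/→/ʃ/: 4→3 (falls) — ok.
/ʃ/→/tʃ/: 3→2 (falls) — ok.
/tʃ/→/n/: 2→4 (does not fall) — violation.
/n/→/b/: 4→1 (falls) — ok.
/b/→/ð/: 1→3 (does not fall) — violation.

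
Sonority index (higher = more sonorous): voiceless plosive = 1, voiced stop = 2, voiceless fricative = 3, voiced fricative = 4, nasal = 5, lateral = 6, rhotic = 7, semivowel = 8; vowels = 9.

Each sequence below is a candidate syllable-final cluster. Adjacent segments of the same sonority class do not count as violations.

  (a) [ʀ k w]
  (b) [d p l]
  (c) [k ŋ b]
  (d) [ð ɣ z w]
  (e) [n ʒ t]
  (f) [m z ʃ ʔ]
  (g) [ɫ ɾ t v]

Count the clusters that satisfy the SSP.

(a) 7-1-8 → violates
(b) 2-1-6 → violates
(c) 1-5-2 → violates
(d) 4-4-4-8 → violates
(e) 5-4-1 → obeys
(f) 5-4-3-1 → obeys
(g) 6-7-1-4 → violates

2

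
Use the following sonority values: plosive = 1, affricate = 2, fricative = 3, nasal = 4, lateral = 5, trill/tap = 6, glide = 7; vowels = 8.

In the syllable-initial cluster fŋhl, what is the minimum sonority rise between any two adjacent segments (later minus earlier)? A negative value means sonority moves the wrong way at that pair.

/f/ — fricative, sonority 3.
/ŋ/ — nasal, sonority 4.
/h/ — fricative, sonority 3.
/l/ — lateral, sonority 5.
/f/→/ŋ/: change +1.
/ŋ/→/h/: change -1.
/h/→/l/: change +2.
Minimum = -1.

-1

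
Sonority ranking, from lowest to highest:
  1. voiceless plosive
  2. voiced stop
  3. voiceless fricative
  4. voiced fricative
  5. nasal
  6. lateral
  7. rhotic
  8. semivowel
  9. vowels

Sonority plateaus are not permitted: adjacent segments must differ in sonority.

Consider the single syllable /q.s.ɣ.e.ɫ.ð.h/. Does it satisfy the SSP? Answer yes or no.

yes

Onset: /q/ is a voiceless plosive (sonority 1), /s/ is a voiceless fricative (sonority 3), /ɣ/ is a voiced fricative (sonority 4); then the nucleus /e/ (sonority 9).
Onset profile 1-3-4-9 — rises to the nucleus.
Coda: /ɫ/ is a lateral (sonority 6), /ð/ is a voiced fricative (sonority 4), /h/ is a voiceless fricative (sonority 3).
Coda profile 9-6-4-3 — falls from the nucleus.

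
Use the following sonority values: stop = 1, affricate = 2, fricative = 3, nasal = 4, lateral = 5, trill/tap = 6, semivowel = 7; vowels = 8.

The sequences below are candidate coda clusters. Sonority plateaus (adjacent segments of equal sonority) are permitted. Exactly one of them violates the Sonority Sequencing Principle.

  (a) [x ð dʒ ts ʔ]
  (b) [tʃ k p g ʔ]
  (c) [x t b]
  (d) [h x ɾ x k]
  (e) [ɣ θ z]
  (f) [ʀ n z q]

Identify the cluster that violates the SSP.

(a) sonority 3-3-2-2-1: well-formed.
(b) sonority 2-1-1-1-1: well-formed.
(c) sonority 3-1-1: well-formed.
(d) sonority 3-3-6-3-1: ill-formed.
(e) sonority 3-3-3: well-formed.
(f) sonority 6-4-3-1: well-formed.

d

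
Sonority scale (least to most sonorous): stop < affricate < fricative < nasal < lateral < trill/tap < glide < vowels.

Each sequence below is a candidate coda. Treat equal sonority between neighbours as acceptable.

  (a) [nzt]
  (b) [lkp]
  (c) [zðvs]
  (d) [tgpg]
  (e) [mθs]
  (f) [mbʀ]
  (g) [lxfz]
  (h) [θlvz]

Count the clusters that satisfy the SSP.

6

(a) sonority 4-3-1: well-formed.
(b) sonority 5-1-1: well-formed.
(c) sonority 3-3-3-3: well-formed.
(d) sonority 1-1-1-1: well-formed.
(e) sonority 4-3-3: well-formed.
(f) sonority 4-1-6: ill-formed.
(g) sonority 5-3-3-3: well-formed.
(h) sonority 3-5-3-3: ill-formed.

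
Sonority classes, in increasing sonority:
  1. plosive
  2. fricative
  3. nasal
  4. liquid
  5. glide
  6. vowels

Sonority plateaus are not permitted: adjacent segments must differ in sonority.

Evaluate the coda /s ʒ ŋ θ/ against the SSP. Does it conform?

/s/: fricative = 2.
/ʒ/: fricative = 2.
/ŋ/: nasal = 3.
/θ/: fricative = 2.
The profile is 2-2-3-2. Between /s/ (2) and /ʒ/ (2) sonority does not fall, so the cluster violates the SSP.

no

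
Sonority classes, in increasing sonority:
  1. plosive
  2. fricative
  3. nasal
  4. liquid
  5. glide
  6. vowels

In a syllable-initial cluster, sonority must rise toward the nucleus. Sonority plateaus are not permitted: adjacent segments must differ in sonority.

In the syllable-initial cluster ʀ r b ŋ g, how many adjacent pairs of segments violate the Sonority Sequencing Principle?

/ʀ/ — liquid, sonority 4.
/r/ — liquid, sonority 4.
/b/ — plosive, sonority 1.
/ŋ/ — nasal, sonority 3.
/g/ — plosive, sonority 1.
/ʀ/→/r/: 4→4 (plateau) — violation.
/r/→/b/: 4→1 (does not rise) — violation.
/b/→/ŋ/: 1→3 (rises) — ok.
/ŋ/→/g/: 3→1 (does not rise) — violation.

3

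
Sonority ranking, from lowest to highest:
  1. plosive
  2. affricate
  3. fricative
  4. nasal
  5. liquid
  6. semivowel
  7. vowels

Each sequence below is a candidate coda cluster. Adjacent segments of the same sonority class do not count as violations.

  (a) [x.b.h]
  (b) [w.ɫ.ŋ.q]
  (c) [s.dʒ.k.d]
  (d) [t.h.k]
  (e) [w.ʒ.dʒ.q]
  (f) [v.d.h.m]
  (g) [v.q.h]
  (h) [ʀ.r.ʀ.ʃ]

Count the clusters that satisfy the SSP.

(a) 3-1-3 → violates
(b) 6-5-4-1 → obeys
(c) 3-2-1-1 → obeys
(d) 1-3-1 → violates
(e) 6-3-2-1 → obeys
(f) 3-1-3-4 → violates
(g) 3-1-3 → violates
(h) 5-5-5-3 → obeys

4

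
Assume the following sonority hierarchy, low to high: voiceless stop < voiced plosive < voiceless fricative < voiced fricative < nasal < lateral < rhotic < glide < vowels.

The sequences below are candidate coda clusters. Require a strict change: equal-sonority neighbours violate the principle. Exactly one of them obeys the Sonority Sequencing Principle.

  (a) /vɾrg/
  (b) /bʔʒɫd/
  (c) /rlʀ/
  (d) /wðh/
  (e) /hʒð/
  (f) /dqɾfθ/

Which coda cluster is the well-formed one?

d

(a) /vɾrg/: profile 4-7-7-2 — violates.
(b) /bʔʒɫd/: profile 2-1-4-6-2 — violates.
(c) /rlʀ/: profile 7-6-7 — violates.
(d) /wðh/: profile 8-4-3 — obeys.
(e) /hʒð/: profile 3-4-4 — violates.
(f) /dqɾfθ/: profile 2-1-7-3-3 — violates.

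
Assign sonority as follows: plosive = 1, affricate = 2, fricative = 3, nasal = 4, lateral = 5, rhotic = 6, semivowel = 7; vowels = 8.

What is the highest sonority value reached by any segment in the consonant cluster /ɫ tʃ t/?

/ɫ/ is a lateral (sonority 5).
/tʃ/ is an affricate (sonority 2).
/t/ is a plosive (sonority 1).
The maximum is 5.

5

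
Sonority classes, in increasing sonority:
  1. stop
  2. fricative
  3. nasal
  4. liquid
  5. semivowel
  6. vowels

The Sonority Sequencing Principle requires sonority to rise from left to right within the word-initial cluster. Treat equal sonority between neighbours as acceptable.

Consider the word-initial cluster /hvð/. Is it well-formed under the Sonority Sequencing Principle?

yes

/h/: fricative = 2.
/v/: fricative = 2.
/ð/: fricative = 2.
The profile 2-2-2 is non-decreasing (plateaus allowed), so the word-initial cluster satisfies the SSP.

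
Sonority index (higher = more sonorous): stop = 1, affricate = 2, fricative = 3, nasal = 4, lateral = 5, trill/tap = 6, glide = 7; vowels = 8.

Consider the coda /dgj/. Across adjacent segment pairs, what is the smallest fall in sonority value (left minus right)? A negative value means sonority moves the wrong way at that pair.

-6

/d/: stop = 1.
/g/: stop = 1.
/j/: glide = 7.
/d/→/g/: change +0.
/g/→/j/: change -6.
Minimum = -6.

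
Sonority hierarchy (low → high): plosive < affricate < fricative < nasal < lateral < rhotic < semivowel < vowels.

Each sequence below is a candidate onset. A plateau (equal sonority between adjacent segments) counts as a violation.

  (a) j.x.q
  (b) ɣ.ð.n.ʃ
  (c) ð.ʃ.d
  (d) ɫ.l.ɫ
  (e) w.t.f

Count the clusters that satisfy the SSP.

(a) sonority 7-3-1: ill-formed.
(b) sonority 3-3-4-3: ill-formed.
(c) sonority 3-3-1: ill-formed.
(d) sonority 5-5-5: ill-formed.
(e) sonority 7-1-3: ill-formed.

0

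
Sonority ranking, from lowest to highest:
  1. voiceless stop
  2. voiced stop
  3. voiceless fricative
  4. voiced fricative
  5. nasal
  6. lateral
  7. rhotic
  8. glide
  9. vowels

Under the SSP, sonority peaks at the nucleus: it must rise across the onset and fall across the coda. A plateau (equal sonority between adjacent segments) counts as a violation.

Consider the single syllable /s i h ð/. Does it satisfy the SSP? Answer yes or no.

Onset: /s/ is a voiceless fricative (sonority 3); then the nucleus /i/ (sonority 9).
Onset profile 3-9 — rises to the nucleus.
Coda: /h/ is a voiceless fricative (sonority 3), /ð/ is a voiced fricative (sonority 4).
Coda profile 9-3-4 — does not strictly fall throughout.

no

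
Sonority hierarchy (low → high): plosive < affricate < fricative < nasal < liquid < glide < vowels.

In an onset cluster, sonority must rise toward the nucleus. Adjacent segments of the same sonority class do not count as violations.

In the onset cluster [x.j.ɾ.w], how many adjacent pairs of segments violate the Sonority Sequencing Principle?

/x/ is a fricative (sonority 3).
/j/ is a glide (sonority 6).
/ɾ/ is a liquid (sonority 5).
/w/ is a glide (sonority 6).
/x/→/j/: 3→6 (rises) — ok.
/j/→/ɾ/: 6→5 (does not rise) — violation.
/ɾ/→/w/: 5→6 (rises) — ok.

1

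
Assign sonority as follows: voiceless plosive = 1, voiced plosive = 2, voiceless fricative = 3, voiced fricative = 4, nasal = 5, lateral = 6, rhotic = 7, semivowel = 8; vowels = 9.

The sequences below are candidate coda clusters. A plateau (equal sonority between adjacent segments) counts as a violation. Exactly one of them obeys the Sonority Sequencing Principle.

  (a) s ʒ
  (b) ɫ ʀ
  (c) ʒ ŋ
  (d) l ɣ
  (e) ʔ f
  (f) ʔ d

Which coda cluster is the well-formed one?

(a) 3-4 → violates
(b) 6-7 → violates
(c) 4-5 → violates
(d) 6-4 → obeys
(e) 1-3 → violates
(f) 1-2 → violates

d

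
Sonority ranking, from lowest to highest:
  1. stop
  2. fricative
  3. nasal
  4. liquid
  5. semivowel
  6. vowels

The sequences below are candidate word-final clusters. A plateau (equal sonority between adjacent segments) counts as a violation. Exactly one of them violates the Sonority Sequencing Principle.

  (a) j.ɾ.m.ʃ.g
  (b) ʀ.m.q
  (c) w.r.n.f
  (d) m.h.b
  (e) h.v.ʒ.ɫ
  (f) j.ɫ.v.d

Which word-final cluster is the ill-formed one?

(a) sonority 5-4-3-2-1: well-formed.
(b) sonority 4-3-1: well-formed.
(c) sonority 5-4-3-2: well-formed.
(d) sonority 3-2-1: well-formed.
(e) sonority 2-2-2-4: ill-formed.
(f) sonority 5-4-2-1: well-formed.

e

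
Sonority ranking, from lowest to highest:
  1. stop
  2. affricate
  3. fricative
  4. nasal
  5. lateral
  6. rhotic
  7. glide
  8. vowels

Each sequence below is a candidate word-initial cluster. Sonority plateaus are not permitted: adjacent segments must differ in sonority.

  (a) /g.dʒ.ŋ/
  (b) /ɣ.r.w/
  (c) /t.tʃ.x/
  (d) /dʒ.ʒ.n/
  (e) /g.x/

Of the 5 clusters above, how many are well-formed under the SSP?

(a) sonority 1-2-4: well-formed.
(b) sonority 3-6-7: well-formed.
(c) sonority 1-2-3: well-formed.
(d) sonority 2-3-4: well-formed.
(e) sonority 1-3: well-formed.

5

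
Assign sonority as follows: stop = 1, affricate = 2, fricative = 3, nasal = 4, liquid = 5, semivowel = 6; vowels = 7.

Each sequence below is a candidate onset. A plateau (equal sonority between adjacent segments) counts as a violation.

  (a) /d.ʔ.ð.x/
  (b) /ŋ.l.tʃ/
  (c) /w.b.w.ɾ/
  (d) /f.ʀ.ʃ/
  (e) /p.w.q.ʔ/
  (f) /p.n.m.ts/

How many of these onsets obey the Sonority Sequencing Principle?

(a) 1-1-3-3 → violates
(b) 4-5-2 → violates
(c) 6-1-6-5 → violates
(d) 3-5-3 → violates
(e) 1-6-1-1 → violates
(f) 1-4-4-2 → violates

0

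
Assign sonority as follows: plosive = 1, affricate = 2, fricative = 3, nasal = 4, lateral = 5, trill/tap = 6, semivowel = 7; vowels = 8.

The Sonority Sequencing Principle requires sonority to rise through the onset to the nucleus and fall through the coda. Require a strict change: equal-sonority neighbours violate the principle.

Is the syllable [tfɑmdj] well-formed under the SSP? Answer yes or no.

Onset: /t/ is a plosive (sonority 1), /f/ is a fricative (sonority 3); then the nucleus /ɑ/ (sonority 8).
Onset profile 1-3-8 — rises to the nucleus.
Coda: /m/ is a nasal (sonority 4), /d/ is a plosive (sonority 1), /j/ is a semivowel (sonority 7).
Coda profile 8-4-1-7 — does not strictly fall throughout.

no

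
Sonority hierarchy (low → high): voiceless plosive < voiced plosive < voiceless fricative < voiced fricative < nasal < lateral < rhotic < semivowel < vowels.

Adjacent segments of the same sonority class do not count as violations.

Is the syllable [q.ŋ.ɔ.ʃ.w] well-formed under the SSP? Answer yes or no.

no

Onset: /q/ is a voiceless plosive (sonority 1), /ŋ/ is a nasal (sonority 5); then the nucleus /ɔ/ (sonority 9).
Onset profile 1-5-9 — rises to the nucleus.
Coda: /ʃ/ is a voiceless fricative (sonority 3), /w/ is a semivowel (sonority 8).
Coda profile 9-3-8 — does not fall throughout.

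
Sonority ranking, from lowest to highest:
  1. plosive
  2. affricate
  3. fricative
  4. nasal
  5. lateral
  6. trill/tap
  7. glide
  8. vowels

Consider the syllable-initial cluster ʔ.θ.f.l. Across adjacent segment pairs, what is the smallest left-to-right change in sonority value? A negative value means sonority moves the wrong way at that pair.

0

/ʔ/ — plosive, sonority 1.
/θ/ — fricative, sonority 3.
/f/ — fricative, sonority 3.
/l/ — lateral, sonority 5.
/ʔ/→/θ/: change +2.
/θ/→/f/: change +0.
/f/→/l/: change +2.
Minimum = 0.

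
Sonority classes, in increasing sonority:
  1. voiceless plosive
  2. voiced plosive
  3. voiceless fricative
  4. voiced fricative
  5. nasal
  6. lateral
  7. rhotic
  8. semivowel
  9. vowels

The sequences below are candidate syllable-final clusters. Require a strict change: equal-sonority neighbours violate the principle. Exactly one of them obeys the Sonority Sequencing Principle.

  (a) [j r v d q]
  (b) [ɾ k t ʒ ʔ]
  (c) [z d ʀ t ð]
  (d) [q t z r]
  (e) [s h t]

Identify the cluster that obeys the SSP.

(a) 8-7-4-2-1 → obeys
(b) 7-1-1-4-1 → violates
(c) 4-2-7-1-4 → violates
(d) 1-1-4-7 → violates
(e) 3-3-1 → violates

a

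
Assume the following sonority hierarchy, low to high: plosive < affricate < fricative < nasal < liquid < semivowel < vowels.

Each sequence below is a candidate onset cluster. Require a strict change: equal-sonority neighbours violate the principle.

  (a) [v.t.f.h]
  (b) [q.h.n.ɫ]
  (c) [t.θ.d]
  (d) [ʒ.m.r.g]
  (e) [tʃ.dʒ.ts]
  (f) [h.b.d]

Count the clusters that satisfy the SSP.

1

(a) sonority 3-1-3-3: ill-formed.
(b) sonority 1-3-4-5: well-formed.
(c) sonority 1-3-1: ill-formed.
(d) sonority 3-4-5-1: ill-formed.
(e) sonority 2-2-2: ill-formed.
(f) sonority 3-1-1: ill-formed.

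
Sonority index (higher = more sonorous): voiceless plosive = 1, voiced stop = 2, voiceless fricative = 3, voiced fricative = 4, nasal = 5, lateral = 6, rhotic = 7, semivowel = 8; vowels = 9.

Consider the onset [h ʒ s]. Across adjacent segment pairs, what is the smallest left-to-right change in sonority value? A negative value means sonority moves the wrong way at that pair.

/h/: voiceless fricative = 3.
/ʒ/: voiced fricative = 4.
/s/: voiceless fricative = 3.
/h/→/ʒ/: change +1.
/ʒ/→/s/: change -1.
Minimum = -1.

-1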